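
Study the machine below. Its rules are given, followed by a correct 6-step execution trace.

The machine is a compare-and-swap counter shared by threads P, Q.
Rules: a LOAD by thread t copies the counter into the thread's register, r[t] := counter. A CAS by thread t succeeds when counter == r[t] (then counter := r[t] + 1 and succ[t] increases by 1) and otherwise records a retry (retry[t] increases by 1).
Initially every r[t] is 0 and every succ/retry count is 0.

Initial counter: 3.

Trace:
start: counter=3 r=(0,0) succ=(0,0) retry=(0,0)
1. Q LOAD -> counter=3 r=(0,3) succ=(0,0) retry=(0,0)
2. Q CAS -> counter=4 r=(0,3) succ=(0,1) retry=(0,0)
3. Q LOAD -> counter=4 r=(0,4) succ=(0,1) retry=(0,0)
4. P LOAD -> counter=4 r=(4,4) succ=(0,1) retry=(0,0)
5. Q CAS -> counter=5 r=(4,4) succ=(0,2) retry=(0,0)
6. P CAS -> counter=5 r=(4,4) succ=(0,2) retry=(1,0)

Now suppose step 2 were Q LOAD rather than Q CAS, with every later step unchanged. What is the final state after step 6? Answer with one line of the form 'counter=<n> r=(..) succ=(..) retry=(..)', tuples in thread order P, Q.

counter=4 r=(3,3) succ=(0,1) retry=(1,0)

(re-executing from step 2 with the substitution; state before step 2: counter=3 r=(0,3) succ=(0,0) retry=(0,0))
2. Q LOAD -> counter=3 r=(0,3) succ=(0,0) retry=(0,0)
3. Q LOAD -> counter=3 r=(0,3) succ=(0,0) retry=(0,0)
4. P LOAD -> counter=3 r=(3,3) succ=(0,0) retry=(0,0)
5. Q CAS -> counter=4 r=(3,3) succ=(0,1) retry=(0,0)
6. P CAS -> counter=4 r=(3,3) succ=(0,1) retry=(1,0)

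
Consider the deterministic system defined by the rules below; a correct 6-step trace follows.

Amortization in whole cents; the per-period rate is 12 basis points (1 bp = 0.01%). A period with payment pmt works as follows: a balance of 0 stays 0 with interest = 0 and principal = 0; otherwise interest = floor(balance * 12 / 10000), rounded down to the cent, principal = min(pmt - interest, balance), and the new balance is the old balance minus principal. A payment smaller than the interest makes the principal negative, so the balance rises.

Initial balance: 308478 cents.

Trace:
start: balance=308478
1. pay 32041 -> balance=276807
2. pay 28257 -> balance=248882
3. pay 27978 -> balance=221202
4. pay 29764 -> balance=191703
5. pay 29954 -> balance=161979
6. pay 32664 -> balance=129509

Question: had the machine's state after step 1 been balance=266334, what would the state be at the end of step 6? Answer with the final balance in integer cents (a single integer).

state after step 1 := balance=266334
2. pay 28257 -> balance=238396
3. pay 27978 -> balance=210704
4. pay 29764 -> balance=181192
5. pay 29954 -> balance=151455
6. pay 32664 -> balance=118972

118972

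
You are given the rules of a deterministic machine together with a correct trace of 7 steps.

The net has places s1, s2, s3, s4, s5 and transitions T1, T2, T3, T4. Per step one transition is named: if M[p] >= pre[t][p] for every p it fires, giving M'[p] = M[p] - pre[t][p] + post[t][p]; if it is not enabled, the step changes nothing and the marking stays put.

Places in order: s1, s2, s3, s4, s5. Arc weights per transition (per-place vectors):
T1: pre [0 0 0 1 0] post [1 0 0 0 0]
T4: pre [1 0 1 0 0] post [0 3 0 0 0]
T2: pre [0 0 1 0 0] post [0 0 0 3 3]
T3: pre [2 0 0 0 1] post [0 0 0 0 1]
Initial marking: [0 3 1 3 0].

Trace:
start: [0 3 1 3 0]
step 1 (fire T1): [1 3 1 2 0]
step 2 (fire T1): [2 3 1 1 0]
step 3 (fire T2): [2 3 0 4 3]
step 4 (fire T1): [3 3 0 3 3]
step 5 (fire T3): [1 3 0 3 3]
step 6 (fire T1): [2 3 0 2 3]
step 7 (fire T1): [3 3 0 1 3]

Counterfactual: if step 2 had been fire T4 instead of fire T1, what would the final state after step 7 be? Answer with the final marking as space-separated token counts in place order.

(re-executing from step 2 with the substitution; state before step 2: [1 3 1 2 0])
step 2 (fire T4): [0 6 0 2 0]
step 3 (fire T2): [0 6 0 2 0]
step 4 (fire T1): [1 6 0 1 0]
step 5 (fire T3): [1 6 0 1 0]
step 6 (fire T1): [2 6 0 0 0]
step 7 (fire T1): [2 6 0 0 0]

2 6 0 0 0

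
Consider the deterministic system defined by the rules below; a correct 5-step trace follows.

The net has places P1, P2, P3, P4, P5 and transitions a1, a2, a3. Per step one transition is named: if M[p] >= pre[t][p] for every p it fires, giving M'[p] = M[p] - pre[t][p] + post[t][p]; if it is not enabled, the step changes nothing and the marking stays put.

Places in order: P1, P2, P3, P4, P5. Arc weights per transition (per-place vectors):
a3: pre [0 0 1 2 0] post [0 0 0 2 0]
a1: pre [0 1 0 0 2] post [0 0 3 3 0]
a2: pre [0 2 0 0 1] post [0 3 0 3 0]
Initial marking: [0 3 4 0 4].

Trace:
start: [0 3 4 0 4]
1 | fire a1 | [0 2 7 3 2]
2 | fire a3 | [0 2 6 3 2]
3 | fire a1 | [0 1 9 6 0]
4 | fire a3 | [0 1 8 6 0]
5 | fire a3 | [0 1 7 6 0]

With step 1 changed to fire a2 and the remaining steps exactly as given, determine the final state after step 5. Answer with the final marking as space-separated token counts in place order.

0 3 4 6 1

(re-executing from step 1 with the substitution; state before step 1: [0 3 4 0 4])
1 | fire a2 | [0 4 4 3 3]
2 | fire a3 | [0 4 3 3 3]
3 | fire a1 | [0 3 6 6 1]
4 | fire a3 | [0 3 5 6 1]
5 | fire a3 | [0 3 4 6 1]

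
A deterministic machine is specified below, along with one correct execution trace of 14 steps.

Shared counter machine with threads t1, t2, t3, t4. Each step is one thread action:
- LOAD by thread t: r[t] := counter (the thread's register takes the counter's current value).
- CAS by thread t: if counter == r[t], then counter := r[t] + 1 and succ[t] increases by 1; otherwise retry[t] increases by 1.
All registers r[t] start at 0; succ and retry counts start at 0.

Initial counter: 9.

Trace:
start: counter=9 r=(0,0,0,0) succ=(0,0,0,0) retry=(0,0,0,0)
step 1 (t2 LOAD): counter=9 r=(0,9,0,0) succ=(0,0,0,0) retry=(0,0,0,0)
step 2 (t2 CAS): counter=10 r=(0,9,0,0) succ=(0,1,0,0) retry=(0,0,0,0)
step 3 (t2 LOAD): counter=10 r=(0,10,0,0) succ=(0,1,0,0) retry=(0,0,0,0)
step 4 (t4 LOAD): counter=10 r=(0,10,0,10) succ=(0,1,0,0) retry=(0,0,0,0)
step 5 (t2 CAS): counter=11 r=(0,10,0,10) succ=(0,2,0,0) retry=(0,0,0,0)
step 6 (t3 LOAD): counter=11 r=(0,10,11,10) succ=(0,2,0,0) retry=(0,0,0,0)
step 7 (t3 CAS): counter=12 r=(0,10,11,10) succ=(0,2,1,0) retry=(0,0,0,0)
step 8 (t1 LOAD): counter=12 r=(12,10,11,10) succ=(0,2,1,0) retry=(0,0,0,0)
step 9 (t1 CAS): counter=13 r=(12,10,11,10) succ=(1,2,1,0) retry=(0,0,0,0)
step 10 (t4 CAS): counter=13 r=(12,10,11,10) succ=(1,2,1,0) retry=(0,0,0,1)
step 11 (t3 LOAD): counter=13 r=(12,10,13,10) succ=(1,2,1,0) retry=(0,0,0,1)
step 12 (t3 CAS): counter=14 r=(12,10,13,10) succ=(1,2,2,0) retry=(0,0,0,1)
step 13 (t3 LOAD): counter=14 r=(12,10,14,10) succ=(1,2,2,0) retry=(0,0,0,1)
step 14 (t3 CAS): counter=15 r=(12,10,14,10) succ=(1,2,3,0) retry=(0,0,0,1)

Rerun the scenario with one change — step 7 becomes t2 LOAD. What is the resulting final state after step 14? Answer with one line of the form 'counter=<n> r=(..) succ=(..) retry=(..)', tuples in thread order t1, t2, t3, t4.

(re-executing from step 7 with the substitution; state before step 7: counter=11 r=(0,10,11,10) succ=(0,2,0,0) retry=(0,0,0,0))
step 7 (t2 LOAD): counter=11 r=(0,11,11,10) succ=(0,2,0,0) retry=(0,0,0,0)
step 8 (t1 LOAD): counter=11 r=(11,11,11,10) succ=(0,2,0,0) retry=(0,0,0,0)
step 9 (t1 CAS): counter=12 r=(11,11,11,10) succ=(1,2,0,0) retry=(0,0,0,0)
step 10 (t4 CAS): counter=12 r=(11,11,11,10) succ=(1,2,0,0) retry=(0,0,0,1)
step 11 (t3 LOAD): counter=12 r=(11,11,12,10) succ=(1,2,0,0) retry=(0,0,0,1)
step 12 (t3 CAS): counter=13 r=(11,11,12,10) succ=(1,2,1,0) retry=(0,0,0,1)
step 13 (t3 LOAD): counter=13 r=(11,11,13,10) succ=(1,2,1,0) retry=(0,0,0,1)
step 14 (t3 CAS): counter=14 r=(11,11,13,10) succ=(1,2,2,0) retry=(0,0,0,1)

counter=14 r=(11,11,13,10) succ=(1,2,2,0) retry=(0,0,0,1)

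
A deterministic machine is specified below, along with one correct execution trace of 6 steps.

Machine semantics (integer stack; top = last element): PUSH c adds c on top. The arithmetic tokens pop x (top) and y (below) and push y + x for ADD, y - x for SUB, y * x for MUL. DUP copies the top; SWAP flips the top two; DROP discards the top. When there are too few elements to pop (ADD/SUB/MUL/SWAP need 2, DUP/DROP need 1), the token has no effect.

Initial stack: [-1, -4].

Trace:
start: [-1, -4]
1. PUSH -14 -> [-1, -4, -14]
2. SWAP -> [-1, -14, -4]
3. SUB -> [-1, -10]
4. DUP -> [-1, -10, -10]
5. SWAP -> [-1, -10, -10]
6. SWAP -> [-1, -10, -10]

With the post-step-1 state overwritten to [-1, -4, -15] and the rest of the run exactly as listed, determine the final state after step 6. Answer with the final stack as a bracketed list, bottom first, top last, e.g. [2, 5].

state after step 1 := [-1, -4, -15]
2. SWAP -> [-1, -15, -4]
3. SUB -> [-1, -11]
4. DUP -> [-1, -11, -11]
5. SWAP -> [-1, -11, -11]
6. SWAP -> [-1, -11, -11]

[-1, -11, -11]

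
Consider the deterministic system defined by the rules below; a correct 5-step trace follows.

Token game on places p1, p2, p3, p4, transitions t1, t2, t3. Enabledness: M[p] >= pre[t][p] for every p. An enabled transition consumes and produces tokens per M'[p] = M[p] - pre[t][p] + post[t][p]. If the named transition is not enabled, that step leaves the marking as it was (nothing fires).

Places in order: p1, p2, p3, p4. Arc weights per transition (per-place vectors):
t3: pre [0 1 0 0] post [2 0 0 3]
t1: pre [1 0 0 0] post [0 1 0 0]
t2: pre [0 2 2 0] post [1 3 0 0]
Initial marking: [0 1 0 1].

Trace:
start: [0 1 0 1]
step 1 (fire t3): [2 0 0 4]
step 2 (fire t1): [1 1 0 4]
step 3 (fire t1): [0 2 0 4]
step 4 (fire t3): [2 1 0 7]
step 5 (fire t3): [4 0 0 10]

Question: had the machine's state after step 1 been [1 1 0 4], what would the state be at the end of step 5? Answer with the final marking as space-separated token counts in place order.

state after step 1 := [1 1 0 4]
step 2 (fire t1): [0 2 0 4]
step 3 (fire t1): [0 2 0 4]
step 4 (fire t3): [2 1 0 7]
step 5 (fire t3): [4 0 0 10]

4 0 0 10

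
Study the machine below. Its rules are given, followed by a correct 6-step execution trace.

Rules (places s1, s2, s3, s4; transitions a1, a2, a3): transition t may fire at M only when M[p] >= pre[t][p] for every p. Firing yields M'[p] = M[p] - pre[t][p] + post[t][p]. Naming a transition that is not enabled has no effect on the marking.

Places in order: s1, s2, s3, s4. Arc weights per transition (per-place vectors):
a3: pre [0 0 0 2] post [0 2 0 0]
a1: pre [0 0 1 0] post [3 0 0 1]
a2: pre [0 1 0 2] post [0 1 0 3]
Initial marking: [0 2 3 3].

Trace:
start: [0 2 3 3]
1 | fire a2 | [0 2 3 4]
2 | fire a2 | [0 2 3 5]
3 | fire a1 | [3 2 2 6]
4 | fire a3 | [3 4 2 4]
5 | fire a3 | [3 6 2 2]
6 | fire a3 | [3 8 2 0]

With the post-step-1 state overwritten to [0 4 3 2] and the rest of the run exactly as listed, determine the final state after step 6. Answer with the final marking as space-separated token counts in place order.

state after step 1 := [0 4 3 2]
2 | fire a2 | [0 4 3 3]
3 | fire a1 | [3 4 2 4]
4 | fire a3 | [3 6 2 2]
5 | fire a3 | [3 8 2 0]
6 | fire a3 | [3 8 2 0]

3 8 2 0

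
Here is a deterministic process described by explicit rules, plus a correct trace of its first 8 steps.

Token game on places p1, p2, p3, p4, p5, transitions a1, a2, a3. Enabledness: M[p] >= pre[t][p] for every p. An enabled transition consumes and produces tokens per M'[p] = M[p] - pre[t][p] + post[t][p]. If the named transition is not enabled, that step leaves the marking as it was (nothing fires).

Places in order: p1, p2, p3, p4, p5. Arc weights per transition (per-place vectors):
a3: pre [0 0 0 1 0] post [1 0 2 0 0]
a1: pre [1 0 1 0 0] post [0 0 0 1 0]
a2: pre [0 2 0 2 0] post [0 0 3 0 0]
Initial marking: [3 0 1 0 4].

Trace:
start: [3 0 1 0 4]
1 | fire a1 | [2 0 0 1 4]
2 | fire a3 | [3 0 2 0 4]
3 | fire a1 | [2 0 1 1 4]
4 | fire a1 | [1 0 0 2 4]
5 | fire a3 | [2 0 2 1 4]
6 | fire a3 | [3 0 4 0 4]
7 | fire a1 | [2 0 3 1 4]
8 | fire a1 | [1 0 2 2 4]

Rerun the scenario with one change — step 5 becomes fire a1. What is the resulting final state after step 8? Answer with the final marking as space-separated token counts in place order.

0 0 0 3 4

(re-executing from step 5 with the substitution; state before step 5: [1 0 0 2 4])
5 | fire a1 | [1 0 0 2 4]
6 | fire a3 | [2 0 2 1 4]
7 | fire a1 | [1 0 1 2 4]
8 | fire a1 | [0 0 0 3 4]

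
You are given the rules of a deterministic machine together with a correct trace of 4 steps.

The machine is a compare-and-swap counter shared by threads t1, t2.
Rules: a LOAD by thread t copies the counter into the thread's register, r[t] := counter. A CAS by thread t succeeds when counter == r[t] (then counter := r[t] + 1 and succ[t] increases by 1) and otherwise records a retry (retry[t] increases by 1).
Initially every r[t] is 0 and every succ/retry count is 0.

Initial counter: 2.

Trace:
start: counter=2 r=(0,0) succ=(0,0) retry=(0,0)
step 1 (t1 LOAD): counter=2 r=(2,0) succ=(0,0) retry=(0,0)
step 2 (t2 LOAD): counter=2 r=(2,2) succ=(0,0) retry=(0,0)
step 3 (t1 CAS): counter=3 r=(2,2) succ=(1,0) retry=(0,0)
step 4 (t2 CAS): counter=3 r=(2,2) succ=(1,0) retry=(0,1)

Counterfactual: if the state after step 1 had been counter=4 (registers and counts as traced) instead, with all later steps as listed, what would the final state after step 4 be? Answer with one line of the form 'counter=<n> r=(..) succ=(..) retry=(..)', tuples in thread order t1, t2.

counter=5 r=(2,4) succ=(0,1) retry=(1,0)

state after step 1 := counter=4 r=(2,0) succ=(0,0) retry=(0,0)
step 2 (t2 LOAD): counter=4 r=(2,4) succ=(0,0) retry=(0,0)
step 3 (t1 CAS): counter=4 r=(2,4) succ=(0,0) retry=(1,0)
step 4 (t2 CAS): counter=5 r=(2,4) succ=(0,1) retry=(1,0)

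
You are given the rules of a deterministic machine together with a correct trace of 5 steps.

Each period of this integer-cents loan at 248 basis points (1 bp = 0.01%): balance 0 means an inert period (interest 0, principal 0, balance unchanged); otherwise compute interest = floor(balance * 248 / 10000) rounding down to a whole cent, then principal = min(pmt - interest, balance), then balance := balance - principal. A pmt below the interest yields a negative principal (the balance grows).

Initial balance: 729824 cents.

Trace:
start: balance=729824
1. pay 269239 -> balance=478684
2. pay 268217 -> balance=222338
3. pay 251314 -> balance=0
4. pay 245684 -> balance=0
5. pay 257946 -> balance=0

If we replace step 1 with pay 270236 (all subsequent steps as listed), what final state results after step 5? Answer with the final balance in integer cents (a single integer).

0

(re-executing from step 1 with the substitution; state before step 1: balance=729824)
1. pay 270236 -> balance=477687
2. pay 268217 -> balance=221316
3. pay 251314 -> balance=0
4. pay 245684 -> balance=0
5. pay 257946 -> balance=0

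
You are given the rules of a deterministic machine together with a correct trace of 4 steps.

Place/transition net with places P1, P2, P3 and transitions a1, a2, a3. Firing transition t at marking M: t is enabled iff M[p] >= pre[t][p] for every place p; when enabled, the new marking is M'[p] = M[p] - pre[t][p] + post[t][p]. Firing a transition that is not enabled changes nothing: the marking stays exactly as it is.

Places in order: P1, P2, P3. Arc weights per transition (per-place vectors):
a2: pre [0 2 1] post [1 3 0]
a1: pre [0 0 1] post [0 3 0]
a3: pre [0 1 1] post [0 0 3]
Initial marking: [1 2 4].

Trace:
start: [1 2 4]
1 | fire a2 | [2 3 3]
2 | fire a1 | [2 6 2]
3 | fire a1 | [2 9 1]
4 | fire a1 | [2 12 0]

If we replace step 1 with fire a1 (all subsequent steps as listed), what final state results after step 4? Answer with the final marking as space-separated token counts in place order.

1 14 0

(re-executing from step 1 with the substitution; state before step 1: [1 2 4])
1 | fire a1 | [1 5 3]
2 | fire a1 | [1 8 2]
3 | fire a1 | [1 11 1]
4 | fire a1 | [1 14 0]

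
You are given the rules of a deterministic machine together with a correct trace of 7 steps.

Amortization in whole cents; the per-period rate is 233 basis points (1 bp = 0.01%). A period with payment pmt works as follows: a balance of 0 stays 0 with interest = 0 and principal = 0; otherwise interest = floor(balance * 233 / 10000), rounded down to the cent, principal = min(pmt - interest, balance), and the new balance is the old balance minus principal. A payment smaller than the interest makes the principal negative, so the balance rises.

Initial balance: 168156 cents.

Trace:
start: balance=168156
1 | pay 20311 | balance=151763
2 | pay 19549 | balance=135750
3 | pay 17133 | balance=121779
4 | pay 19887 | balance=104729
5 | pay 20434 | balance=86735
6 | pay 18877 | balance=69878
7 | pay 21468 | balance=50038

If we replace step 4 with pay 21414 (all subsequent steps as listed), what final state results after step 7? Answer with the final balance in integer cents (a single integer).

(re-executing from step 4 with the substitution; state before step 4: balance=121779)
4 | pay 21414 | balance=103202
5 | pay 20434 | balance=85172
6 | pay 18877 | balance=68279
7 | pay 21468 | balance=48401

48401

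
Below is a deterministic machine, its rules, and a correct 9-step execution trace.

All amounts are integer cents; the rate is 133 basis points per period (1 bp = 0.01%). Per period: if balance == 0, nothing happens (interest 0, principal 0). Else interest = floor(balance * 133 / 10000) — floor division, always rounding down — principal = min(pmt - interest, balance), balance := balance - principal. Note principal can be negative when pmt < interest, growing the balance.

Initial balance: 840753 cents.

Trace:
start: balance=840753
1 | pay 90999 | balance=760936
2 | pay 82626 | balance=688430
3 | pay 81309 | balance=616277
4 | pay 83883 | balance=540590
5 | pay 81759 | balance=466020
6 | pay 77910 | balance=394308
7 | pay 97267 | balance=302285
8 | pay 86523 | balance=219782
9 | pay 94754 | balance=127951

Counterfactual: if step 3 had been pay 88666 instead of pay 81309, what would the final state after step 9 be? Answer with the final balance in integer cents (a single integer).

(re-executing from step 3 with the substitution; state before step 3: balance=688430)
3 | pay 88666 | balance=608920
4 | pay 83883 | balance=533135
5 | pay 81759 | balance=458466
6 | pay 77910 | balance=386653
7 | pay 97267 | balance=294528
8 | pay 86523 | balance=211922
9 | pay 94754 | balance=119986

119986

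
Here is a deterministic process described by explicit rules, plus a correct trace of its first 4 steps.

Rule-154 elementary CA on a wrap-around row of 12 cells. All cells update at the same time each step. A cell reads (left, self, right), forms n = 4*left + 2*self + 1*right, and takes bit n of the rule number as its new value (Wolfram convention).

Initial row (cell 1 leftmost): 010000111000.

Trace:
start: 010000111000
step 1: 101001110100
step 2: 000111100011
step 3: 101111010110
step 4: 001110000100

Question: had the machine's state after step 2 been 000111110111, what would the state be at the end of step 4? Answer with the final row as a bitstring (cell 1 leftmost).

state after step 2 := 000111110111
step 3: 101111100110
step 4: 001111011100

001111011100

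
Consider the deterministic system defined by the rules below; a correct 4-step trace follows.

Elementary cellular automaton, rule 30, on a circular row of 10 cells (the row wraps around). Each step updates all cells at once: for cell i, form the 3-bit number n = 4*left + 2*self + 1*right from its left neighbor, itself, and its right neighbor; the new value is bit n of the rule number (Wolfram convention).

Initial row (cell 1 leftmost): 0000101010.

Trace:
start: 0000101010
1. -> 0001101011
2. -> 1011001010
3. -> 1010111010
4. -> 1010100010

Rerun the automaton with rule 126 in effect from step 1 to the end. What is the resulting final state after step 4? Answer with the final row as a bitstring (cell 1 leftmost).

(re-executing steps 1..4 under rule 126; state before step 1: 0000101010)
1. -> 0001111111
2. -> 1011000001
3. -> 1111100011
4. -> 0000110110

0000110110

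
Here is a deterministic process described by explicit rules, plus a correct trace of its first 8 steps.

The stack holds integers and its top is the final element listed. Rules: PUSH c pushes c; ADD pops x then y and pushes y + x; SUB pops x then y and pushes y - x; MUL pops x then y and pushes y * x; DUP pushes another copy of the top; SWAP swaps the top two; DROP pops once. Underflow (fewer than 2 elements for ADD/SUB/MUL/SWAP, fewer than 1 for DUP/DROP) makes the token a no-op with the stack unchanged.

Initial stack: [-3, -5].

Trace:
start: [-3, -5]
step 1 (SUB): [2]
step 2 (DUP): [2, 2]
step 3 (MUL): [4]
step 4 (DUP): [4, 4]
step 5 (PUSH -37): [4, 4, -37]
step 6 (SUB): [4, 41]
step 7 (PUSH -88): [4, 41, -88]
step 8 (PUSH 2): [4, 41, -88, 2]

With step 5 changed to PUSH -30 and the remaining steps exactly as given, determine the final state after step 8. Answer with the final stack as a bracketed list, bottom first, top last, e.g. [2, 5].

[4, 34, -88, 2]

(re-executing from step 5 with the substitution; state before step 5: [4, 4])
step 5 (PUSH -30): [4, 4, -30]
step 6 (SUB): [4, 34]
step 7 (PUSH -88): [4, 34, -88]
step 8 (PUSH 2): [4, 34, -88, 2]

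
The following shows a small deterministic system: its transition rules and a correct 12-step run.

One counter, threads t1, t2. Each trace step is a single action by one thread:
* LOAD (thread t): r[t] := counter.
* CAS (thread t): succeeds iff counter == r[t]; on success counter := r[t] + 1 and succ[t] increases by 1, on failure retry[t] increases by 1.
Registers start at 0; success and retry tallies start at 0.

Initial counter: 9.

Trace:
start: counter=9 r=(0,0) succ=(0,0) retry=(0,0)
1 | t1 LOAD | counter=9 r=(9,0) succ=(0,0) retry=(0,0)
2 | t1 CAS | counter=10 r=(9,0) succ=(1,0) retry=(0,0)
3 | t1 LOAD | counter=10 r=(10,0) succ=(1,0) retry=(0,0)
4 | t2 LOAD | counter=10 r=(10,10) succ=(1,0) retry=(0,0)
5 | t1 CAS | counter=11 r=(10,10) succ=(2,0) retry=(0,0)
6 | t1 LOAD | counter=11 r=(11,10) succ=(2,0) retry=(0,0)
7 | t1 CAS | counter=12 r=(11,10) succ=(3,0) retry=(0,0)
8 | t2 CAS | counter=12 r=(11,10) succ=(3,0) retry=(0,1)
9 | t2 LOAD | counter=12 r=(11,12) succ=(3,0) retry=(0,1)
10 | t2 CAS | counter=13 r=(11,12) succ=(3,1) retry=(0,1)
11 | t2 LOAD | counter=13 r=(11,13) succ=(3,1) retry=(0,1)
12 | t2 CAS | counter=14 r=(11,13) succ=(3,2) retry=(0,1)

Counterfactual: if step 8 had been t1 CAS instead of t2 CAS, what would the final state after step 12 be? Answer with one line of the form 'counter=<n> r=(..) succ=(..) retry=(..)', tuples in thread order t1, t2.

(re-executing from step 8 with the substitution; state before step 8: counter=12 r=(11,10) succ=(3,0) retry=(0,0))
8 | t1 CAS | counter=12 r=(11,10) succ=(3,0) retry=(1,0)
9 | t2 LOAD | counter=12 r=(11,12) succ=(3,0) retry=(1,0)
10 | t2 CAS | counter=13 r=(11,12) succ=(3,1) retry=(1,0)
11 | t2 LOAD | counter=13 r=(11,13) succ=(3,1) retry=(1,0)
12 | t2 CAS | counter=14 r=(11,13) succ=(3,2) retry=(1,0)

counter=14 r=(11,13) succ=(3,2) retry=(1,0)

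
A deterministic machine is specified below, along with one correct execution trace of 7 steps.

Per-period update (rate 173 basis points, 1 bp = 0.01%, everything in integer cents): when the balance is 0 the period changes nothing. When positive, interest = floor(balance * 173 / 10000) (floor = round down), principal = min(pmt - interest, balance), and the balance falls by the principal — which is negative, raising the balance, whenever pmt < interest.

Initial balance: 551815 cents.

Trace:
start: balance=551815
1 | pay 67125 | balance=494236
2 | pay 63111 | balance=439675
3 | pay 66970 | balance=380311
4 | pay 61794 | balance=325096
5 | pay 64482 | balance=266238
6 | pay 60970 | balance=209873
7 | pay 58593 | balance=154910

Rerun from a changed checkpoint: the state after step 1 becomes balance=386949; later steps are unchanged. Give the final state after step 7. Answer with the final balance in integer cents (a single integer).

state after step 1 := balance=386949
2 | pay 63111 | balance=330532
3 | pay 66970 | balance=269280
4 | pay 61794 | balance=212144
5 | pay 64482 | balance=151332
6 | pay 60970 | balance=92980
7 | pay 58593 | balance=35995

35995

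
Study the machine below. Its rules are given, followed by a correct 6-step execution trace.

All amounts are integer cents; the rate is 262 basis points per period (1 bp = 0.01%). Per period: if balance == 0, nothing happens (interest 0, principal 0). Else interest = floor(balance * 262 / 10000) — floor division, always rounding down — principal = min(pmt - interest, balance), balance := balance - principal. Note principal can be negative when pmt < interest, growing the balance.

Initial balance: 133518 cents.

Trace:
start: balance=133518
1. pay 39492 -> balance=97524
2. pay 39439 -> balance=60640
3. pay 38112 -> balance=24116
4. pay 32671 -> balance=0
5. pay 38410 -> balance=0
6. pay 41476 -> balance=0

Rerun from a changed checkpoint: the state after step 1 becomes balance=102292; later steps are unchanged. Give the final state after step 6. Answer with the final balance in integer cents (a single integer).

0

state after step 1 := balance=102292
2. pay 39439 -> balance=65533
3. pay 38112 -> balance=29137
4. pay 32671 -> balance=0
5. pay 38410 -> balance=0
6. pay 41476 -> balance=0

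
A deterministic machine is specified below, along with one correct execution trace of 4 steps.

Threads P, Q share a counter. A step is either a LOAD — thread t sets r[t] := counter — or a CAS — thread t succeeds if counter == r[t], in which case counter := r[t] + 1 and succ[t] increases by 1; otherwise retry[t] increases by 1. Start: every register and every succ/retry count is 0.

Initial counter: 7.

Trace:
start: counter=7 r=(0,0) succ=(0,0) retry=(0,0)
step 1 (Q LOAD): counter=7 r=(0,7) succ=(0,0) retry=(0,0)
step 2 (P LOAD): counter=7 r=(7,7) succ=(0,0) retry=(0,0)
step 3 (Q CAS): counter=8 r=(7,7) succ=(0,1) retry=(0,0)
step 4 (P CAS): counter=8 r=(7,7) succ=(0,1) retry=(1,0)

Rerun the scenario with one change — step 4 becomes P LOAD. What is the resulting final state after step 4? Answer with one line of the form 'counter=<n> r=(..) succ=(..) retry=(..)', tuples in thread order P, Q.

(re-executing from step 4 with the substitution; state before step 4: counter=8 r=(7,7) succ=(0,1) retry=(0,0))
step 4 (P LOAD): counter=8 r=(8,7) succ=(0,1) retry=(0,0)

counter=8 r=(8,7) succ=(0,1) retry=(0,0)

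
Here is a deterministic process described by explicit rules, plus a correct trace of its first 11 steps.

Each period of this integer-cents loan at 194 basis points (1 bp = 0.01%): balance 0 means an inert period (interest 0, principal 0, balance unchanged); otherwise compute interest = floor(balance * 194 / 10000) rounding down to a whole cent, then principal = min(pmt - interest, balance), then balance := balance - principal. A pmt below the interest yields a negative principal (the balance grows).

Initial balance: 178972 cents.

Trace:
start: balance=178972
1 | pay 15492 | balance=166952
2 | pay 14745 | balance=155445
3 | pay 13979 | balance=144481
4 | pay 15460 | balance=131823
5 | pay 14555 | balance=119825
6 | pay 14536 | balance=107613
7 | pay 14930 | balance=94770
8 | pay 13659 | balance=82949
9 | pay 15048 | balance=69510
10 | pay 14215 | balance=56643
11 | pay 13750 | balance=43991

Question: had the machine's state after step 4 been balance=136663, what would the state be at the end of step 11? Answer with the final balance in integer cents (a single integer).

49529

state after step 4 := balance=136663
5 | pay 14555 | balance=124759
6 | pay 14536 | balance=112643
7 | pay 14930 | balance=99898
8 | pay 13659 | balance=88177
9 | pay 15048 | balance=74839
10 | pay 14215 | balance=62075
11 | pay 13750 | balance=49529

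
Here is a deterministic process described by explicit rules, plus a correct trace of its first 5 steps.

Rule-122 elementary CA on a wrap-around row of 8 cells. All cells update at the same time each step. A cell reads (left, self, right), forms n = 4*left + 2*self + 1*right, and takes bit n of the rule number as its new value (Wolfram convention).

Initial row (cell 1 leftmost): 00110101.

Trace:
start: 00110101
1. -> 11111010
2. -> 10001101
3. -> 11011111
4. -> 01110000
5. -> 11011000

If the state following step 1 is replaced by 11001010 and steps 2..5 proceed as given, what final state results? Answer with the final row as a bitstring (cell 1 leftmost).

11100000

state after step 1 := 11001010
2. -> 11110101
3. -> 00011011
4. -> 10111111
5. -> 11100000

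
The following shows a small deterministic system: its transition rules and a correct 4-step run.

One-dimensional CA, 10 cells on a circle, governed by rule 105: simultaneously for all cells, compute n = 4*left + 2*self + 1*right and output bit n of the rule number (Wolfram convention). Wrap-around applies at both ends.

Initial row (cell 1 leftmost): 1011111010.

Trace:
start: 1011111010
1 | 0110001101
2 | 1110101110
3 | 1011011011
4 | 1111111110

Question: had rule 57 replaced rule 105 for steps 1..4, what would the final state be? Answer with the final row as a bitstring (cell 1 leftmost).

(re-executing steps 1..4 under rule 57; state before step 1: 1011111010)
1 | 0110000101
2 | 1101110010
3 | 1011001001
4 | 0110100101

0110100101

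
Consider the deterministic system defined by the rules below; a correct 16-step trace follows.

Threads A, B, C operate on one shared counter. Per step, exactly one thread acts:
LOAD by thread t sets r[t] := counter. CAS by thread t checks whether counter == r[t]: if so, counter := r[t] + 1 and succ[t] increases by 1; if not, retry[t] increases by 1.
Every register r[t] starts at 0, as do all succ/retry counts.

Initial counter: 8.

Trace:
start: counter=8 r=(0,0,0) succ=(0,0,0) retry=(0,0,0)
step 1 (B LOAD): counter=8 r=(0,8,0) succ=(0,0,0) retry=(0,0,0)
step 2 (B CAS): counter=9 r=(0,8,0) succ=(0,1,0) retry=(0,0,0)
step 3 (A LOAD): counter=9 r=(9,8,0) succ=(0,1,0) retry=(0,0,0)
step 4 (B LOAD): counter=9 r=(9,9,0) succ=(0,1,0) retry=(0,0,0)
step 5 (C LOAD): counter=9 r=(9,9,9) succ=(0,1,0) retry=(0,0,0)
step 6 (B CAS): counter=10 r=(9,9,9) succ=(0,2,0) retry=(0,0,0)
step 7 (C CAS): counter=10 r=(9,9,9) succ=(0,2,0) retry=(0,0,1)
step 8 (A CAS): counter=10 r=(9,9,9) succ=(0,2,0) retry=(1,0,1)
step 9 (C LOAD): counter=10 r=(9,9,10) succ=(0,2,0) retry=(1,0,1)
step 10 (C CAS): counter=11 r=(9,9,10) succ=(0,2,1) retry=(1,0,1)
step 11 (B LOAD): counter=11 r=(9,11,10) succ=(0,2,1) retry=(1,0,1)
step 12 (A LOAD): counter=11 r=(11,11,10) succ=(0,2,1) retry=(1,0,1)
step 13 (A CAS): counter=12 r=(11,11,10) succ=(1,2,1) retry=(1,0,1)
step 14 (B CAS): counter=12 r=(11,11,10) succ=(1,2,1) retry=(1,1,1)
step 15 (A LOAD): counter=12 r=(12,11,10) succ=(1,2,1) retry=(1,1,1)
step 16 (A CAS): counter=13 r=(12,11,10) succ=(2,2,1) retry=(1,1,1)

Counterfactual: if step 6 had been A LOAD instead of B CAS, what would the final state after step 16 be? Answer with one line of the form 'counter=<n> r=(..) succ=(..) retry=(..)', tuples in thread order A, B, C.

(re-executing from step 6 with the substitution; state before step 6: counter=9 r=(9,9,9) succ=(0,1,0) retry=(0,0,0))
step 6 (A LOAD): counter=9 r=(9,9,9) succ=(0,1,0) retry=(0,0,0)
step 7 (C CAS): counter=10 r=(9,9,9) succ=(0,1,1) retry=(0,0,0)
step 8 (A CAS): counter=10 r=(9,9,9) succ=(0,1,1) retry=(1,0,0)
step 9 (C LOAD): counter=10 r=(9,9,10) succ=(0,1,1) retry=(1,0,0)
step 10 (C CAS): counter=11 r=(9,9,10) succ=(0,1,2) retry=(1,0,0)
step 11 (B LOAD): counter=11 r=(9,11,10) succ=(0,1,2) retry=(1,0,0)
step 12 (A LOAD): counter=11 r=(11,11,10) succ=(0,1,2) retry=(1,0,0)
step 13 (A CAS): counter=12 r=(11,11,10) succ=(1,1,2) retry=(1,0,0)
step 14 (B CAS): counter=12 r=(11,11,10) succ=(1,1,2) retry=(1,1,0)
step 15 (A LOAD): counter=12 r=(12,11,10) succ=(1,1,2) retry=(1,1,0)
step 16 (A CAS): counter=13 r=(12,11,10) succ=(2,1,2) retry=(1,1,0)

counter=13 r=(12,11,10) succ=(2,1,2) retry=(1,1,0)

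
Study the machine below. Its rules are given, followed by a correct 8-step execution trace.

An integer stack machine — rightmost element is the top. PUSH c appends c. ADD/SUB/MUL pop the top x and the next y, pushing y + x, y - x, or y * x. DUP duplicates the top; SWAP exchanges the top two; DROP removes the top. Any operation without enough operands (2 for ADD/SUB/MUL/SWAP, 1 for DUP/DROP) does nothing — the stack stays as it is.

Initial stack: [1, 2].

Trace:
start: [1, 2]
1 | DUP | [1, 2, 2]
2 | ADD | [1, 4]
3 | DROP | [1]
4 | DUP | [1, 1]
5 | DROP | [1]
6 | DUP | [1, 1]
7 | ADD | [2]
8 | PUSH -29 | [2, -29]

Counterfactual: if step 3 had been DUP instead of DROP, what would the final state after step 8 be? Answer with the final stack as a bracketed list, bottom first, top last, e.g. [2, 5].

(re-executing from step 3 with the substitution; state before step 3: [1, 4])
3 | DUP | [1, 4, 4]
4 | DUP | [1, 4, 4, 4]
5 | DROP | [1, 4, 4]
6 | DUP | [1, 4, 4, 4]
7 | ADD | [1, 4, 8]
8 | PUSH -29 | [1, 4, 8, -29]

[1, 4, 8, -29]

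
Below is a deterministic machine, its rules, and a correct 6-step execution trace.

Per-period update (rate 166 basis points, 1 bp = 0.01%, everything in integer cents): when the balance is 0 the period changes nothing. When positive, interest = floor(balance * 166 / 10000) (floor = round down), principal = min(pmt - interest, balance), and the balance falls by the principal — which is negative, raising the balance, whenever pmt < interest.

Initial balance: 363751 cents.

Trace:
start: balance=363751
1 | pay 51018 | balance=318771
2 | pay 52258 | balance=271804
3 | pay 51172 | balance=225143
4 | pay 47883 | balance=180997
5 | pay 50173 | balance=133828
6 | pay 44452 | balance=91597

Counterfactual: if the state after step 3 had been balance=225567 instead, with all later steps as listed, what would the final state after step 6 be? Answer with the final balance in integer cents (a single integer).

state after step 3 := balance=225567
4 | pay 47883 | balance=181428
5 | pay 50173 | balance=134266
6 | pay 44452 | balance=92042

92042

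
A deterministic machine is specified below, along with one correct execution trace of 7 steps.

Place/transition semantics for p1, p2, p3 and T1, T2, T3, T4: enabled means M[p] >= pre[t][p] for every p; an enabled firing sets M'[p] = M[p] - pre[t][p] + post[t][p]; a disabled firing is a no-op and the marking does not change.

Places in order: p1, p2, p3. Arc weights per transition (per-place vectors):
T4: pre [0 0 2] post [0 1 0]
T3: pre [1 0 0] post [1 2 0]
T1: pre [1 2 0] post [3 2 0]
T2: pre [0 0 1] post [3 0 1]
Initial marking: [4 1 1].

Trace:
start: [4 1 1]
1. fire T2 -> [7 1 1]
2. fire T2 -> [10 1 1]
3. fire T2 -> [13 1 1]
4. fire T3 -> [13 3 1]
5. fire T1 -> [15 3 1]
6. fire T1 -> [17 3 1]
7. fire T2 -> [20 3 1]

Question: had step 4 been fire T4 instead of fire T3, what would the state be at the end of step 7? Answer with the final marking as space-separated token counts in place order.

16 1 1

(re-executing from step 4 with the substitution; state before step 4: [13 1 1])
4. fire T4 -> [13 1 1]
5. fire T1 -> [13 1 1]
6. fire T1 -> [13 1 1]
7. fire T2 -> [16 1 1]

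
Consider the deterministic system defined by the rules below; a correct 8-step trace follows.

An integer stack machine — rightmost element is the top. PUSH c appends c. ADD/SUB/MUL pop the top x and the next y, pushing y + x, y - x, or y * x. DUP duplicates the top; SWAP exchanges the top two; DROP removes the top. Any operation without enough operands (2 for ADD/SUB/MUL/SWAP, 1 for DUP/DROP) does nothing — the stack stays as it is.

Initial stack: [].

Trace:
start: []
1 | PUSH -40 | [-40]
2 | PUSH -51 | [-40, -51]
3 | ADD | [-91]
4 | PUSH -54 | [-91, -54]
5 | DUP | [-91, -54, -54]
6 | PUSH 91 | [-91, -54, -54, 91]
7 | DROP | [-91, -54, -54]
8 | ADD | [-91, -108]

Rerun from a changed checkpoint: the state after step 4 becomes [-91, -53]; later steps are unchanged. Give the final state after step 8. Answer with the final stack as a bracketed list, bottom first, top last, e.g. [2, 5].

state after step 4 := [-91, -53]
5 | DUP | [-91, -53, -53]
6 | PUSH 91 | [-91, -53, -53, 91]
7 | DROP | [-91, -53, -53]
8 | ADD | [-91, -106]

[-91, -106]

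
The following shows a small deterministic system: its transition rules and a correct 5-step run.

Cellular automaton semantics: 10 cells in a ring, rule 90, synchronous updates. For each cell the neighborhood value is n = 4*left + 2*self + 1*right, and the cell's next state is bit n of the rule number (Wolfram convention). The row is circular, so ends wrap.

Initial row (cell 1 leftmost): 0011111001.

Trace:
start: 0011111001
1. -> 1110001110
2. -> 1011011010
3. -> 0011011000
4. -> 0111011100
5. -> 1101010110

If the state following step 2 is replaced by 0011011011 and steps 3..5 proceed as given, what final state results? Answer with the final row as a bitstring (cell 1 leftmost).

state after step 2 := 0011011011
3. -> 1111011011
4. -> 0001011010
5. -> 0010011001

0010011001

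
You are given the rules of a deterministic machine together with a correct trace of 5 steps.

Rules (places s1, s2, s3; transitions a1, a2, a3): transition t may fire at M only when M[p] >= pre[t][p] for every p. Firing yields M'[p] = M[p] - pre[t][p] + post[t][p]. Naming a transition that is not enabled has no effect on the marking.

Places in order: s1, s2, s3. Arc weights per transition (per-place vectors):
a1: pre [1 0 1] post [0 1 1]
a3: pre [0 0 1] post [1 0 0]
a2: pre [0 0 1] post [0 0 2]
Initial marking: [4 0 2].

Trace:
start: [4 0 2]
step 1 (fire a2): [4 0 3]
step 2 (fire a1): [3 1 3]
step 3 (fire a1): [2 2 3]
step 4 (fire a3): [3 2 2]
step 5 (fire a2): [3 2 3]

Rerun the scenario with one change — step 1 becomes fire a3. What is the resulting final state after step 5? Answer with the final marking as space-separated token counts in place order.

4 2 0

(re-executing from step 1 with the substitution; state before step 1: [4 0 2])
step 1 (fire a3): [5 0 1]
step 2 (fire a1): [4 1 1]
step 3 (fire a1): [3 2 1]
step 4 (fire a3): [4 2 0]
step 5 (fire a2): [4 2 0]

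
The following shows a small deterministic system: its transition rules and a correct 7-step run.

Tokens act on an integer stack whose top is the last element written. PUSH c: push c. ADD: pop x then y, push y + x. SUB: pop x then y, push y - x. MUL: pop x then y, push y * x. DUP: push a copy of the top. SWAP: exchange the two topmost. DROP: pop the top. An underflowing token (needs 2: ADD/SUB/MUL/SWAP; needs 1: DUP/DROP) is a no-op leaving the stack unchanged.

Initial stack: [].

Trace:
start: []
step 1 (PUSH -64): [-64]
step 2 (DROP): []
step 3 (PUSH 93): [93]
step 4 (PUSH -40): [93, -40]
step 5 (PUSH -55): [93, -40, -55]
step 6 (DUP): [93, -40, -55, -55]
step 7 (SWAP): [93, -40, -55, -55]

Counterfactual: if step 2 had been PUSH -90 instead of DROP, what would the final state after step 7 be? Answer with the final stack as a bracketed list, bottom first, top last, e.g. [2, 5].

[-64, -90, 93, -40, -55, -55]

(re-executing from step 2 with the substitution; state before step 2: [-64])
step 2 (PUSH -90): [-64, -90]
step 3 (PUSH 93): [-64, -90, 93]
step 4 (PUSH -40): [-64, -90, 93, -40]
step 5 (PUSH -55): [-64, -90, 93, -40, -55]
step 6 (DUP): [-64, -90, 93, -40, -55, -55]
step 7 (SWAP): [-64, -90, 93, -40, -55, -55]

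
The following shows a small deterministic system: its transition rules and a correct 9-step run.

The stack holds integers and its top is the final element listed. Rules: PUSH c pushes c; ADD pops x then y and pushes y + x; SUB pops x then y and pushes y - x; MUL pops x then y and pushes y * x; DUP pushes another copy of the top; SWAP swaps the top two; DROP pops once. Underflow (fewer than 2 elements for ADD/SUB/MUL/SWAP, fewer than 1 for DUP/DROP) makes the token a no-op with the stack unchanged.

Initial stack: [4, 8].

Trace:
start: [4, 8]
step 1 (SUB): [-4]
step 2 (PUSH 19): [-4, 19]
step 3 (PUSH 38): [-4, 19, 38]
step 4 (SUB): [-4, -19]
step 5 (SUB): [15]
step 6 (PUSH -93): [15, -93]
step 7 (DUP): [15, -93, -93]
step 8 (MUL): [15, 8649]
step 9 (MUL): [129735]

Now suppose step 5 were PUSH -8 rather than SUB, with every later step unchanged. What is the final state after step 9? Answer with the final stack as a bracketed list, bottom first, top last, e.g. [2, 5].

(re-executing from step 5 with the substitution; state before step 5: [-4, -19])
step 5 (PUSH -8): [-4, -19, -8]
step 6 (PUSH -93): [-4, -19, -8, -93]
step 7 (DUP): [-4, -19, -8, -93, -93]
step 8 (MUL): [-4, -19, -8, 8649]
step 9 (MUL): [-4, -19, -69192]

[-4, -19, -69192]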